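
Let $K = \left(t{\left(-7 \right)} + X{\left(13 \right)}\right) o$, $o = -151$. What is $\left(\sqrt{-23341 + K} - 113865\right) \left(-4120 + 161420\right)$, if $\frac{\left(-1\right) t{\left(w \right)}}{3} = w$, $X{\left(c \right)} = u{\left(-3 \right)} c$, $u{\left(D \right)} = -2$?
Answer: $-17910964500 + 157300 i \sqrt{22586} \approx -1.7911 \cdot 10^{10} + 2.364 \cdot 10^{7} i$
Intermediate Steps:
$X{\left(c \right)} = - 2 c$
$t{\left(w \right)} = - 3 w$
$K = 755$ ($K = \left(\left(-3\right) \left(-7\right) - 26\right) \left(-151\right) = \left(21 - 26\right) \left(-151\right) = \left(-5\right) \left(-151\right) = 755$)
$\left(\sqrt{-23341 + K} - 113865\right) \left(-4120 + 161420\right) = \left(\sqrt{-23341 + 755} - 113865\right) \left(-4120 + 161420\right) = \left(\sqrt{-22586} - 113865\right) 157300 = \left(i \sqrt{22586} - 113865\right) 157300 = \left(-113865 + i \sqrt{22586}\right) 157300 = -17910964500 + 157300 i \sqrt{22586}$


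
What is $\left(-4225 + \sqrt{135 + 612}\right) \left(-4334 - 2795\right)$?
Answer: $30120025 - 21387 \sqrt{83} \approx 2.9925 \cdot 10^{7}$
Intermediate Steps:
$\left(-4225 + \sqrt{135 + 612}\right) \left(-4334 - 2795\right) = \left(-4225 + \sqrt{747}\right) \left(-7129\right) = \left(-4225 + 3 \sqrt{83}\right) \left(-7129\right) = 30120025 - 21387 \sqrt{83}$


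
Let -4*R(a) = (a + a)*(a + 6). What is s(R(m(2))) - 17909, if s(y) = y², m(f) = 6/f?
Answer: -70907/4 ≈ -17727.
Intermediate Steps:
R(a) = -a*(6 + a)/2 (R(a) = -(a + a)*(a + 6)/4 = -2*a*(6 + a)/4 = -a*(6 + a)/2)
s(R(m(2))) - 17909 = (-6/2*(6 + 6/2)/2)² - 17909 = (-6*(½)*(6 + 6*(½))/2)² - 17909 = (-½*3*(6 + 3))² - 17909 = (-½*3*9)² - 17909 = (-27/2)² - 17909 = 729/4 - 17909 = -70907/4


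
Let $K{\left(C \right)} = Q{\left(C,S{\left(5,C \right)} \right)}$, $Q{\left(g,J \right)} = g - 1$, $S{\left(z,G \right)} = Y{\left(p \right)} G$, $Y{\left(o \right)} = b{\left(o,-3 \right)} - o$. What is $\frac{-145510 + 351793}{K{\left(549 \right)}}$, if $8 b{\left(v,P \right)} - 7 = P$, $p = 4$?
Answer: $\frac{206283}{548} \approx 376.43$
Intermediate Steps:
$b{\left(v,P \right)} = \frac{7}{8} + \frac{P}{8}$
$Y{\left(o \right)} = \frac{1}{2} - o$ ($Y{\left(o \right)} = \left(\frac{7}{8} + \frac{1}{8} \left(-3\right)\right) - o = \left(\frac{7}{8} - \frac{3}{8}\right) - o = \frac{1}{2} - o$)
$S{\left(z,G \right)} = - \frac{7 G}{2}$ ($S{\left(z,G \right)} = \left(\frac{1}{2} - 4\right) G = - \frac{7 G}{2}$)
$Q{\left(g,J \right)} = -1 + g$
$K{\left(C \right)} = -1 + C$
$\frac{-145510 + 351793}{K{\left(549 \right)}} = \frac{-145510 + 351793}{-1 + 549} = \frac{206283}{548}$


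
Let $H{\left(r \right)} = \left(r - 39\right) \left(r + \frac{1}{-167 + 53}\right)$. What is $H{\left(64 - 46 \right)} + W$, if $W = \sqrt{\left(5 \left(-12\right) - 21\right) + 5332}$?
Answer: $- \frac{14357}{38} + \sqrt{5251} \approx -305.35$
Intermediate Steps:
$H{\left(r \right)} = \left(-39 + r\right) \left(- \frac{1}{114} + r\right)$ ($H{\left(r \right)} = \left(-39 + r\right) \left(r + \frac{1}{-114}\right) = \left(-39 + r\right) \left(r - \frac{1}{114}\right) = \left(-39 + r\right) \left(- \frac{1}{114} + r\right)$)
$W = \sqrt{5251}$ ($W = \sqrt{\left(-60 - 21\right) + 5332} = \sqrt{-81 + 5332} = \sqrt{5251} \approx 72.464$)
$H{\left(64 - 46 \right)} + W = \left(\frac{13}{38} + \left(64 - 46\right)^{2} - \frac{4447 \left(64 - 46\right)}{114}\right) + \sqrt{5251} = \left(\frac{13}{38} + 18^{2} - \frac{13341}{19}\right) + \sqrt{5251} = \left(\frac{13}{38} + 324 - \frac{13341}{19}\right) + \sqrt{5251} = - \frac{14357}{38} + \sqrt{5251}$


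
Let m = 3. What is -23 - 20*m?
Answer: -83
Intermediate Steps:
-23 - 20*m = -23 - 20*3 = -23 - 60 = -83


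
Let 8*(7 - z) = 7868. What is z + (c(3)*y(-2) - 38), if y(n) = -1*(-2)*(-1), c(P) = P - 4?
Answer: -2025/2 ≈ -1012.5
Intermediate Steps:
z = -1953/2 (z = 7 - 1/8*7868 = 7 - 1967/2 = -1953/2 ≈ -976.50)
c(P) = -4 + P
y(n) = -2 (y(n) = 2*(-1) = -2)
z + (c(3)*y(-2) - 38) = -1953/2 + ((-4 + 3)*(-2) - 38) = -1953/2 + (-1*(-2) - 38) = -1953/2 + (2 - 38) = -1953/2 - 36 = -2025/2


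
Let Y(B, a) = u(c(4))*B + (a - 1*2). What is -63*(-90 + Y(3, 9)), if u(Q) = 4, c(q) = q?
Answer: 4473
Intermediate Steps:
Y(B, a) = -2 + a + 4*B (Y(B, a) = 4*B + (a - 1*2) = 4*B + (a - 2) = 4*B + (-2 + a) = -2 + a + 4*B)
-63*(-90 + Y(3, 9)) = -63*(-90 + (-2 + 9 + 4*3)) = -63*(-90 + (-2 + 9 + 12)) = -63*(-90 + 19) = -63*(-71) = 4473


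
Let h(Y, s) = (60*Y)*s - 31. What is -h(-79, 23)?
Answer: 109051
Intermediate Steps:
h(Y, s) = -31 + 60*Y*s (h(Y, s) = 60*Y*s - 31 = -31 + 60*Y*s)
-h(-79, 23) = -(-31 + 60*(-79)*23) = -(-31 - 109020) = -1*(-109051) = 109051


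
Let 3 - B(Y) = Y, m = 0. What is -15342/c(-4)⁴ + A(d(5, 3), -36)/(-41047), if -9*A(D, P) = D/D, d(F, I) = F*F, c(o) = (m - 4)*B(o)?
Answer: -2833536505/113534031744 ≈ -0.024958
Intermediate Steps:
B(Y) = 3 - Y
c(o) = -12 + 4*o (c(o) = (0 - 4)*(3 - o) = -4*(3 - o) = -12 + 4*o)
d(F, I) = F²
A(D, P) = -⅑ (A(D, P) = -D/(9*D) = -⅑*1 = -⅑)
-15342/c(-4)⁴ + A(d(5, 3), -36)/(-41047) = -15342/(-12 + 4*(-4))⁴ - ⅑/(-41047) = -15342/(-12 - 16)⁴ - ⅑*(-1/41047) = -15342/((-28)⁴) + 1/369423 = -15342/614656 + 1/369423 = -15342*1/614656 + 1/369423 = -7671/307328 + 1/369423 = -2833536505/113534031744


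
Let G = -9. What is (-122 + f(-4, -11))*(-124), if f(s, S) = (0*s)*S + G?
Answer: 16244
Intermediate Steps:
f(s, S) = -9 (f(s, S) = (0*s)*S - 9 = 0*S - 9 = 0 - 9 = -9)
(-122 + f(-4, -11))*(-124) = (-122 - 9)*(-124) = -131*(-124) = 16244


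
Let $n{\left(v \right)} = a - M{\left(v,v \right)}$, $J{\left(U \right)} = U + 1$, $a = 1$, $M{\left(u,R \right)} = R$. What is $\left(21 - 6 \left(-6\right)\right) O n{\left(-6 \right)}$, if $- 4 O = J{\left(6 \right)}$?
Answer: $- \frac{2793}{4} \approx -698.25$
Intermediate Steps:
$J{\left(U \right)} = 1 + U$
$n{\left(v \right)} = 1 - v$
$O = - \frac{7}{4}$ ($O = - \frac{1 + 6}{4} = \left(- \frac{1}{4}\right) 7 = - \frac{7}{4} \approx -1.75$)
$\left(21 - 6 \left(-6\right)\right) O n{\left(-6 \right)} = \left(21 - 6 \left(-6\right)\right) \left(- \frac{7}{4}\right) \left(1 - -6\right) = \left(21 - -36\right) \left(- \frac{7}{4}\right) \left(1 + 6\right) = \left(21 + 36\right) \left(- \frac{7}{4}\right) 7 = 57 \left(- \frac{7}{4}\right) 7 = \left(- \frac{399}{4}\right) 7 = - \frac{2793}{4}$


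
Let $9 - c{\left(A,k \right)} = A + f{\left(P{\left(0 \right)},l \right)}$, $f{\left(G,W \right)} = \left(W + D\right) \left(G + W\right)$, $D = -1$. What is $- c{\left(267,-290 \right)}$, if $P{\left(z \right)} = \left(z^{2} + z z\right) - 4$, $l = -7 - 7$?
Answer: $528$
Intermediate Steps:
$l = -14$ ($l = -7 - 7 = -14$)
$P{\left(z \right)} = -4 + 2 z^{2}$ ($P{\left(z \right)} = \left(z^{2} + z^{2}\right) - 4 = 2 z^{2} - 4 = -4 + 2 z^{2}$)
$f{\left(G,W \right)} = \left(-1 + W\right) \left(G + W\right)$ ($f{\left(G,W \right)} = \left(W - 1\right) \left(G + W\right) = \left(-1 + W\right) \left(G + W\right)$)
$c{\left(A,k \right)} = -261 - A$ ($c{\left(A,k \right)} = 9 - \left(A + \left(\left(-14\right)^{2} - \left(-4 + 2 \cdot 0^{2}\right) - -14 + \left(-4 + 2 \cdot 0^{2}\right) \left(-14\right)\right)\right) = 9 - \left(A + \left(196 - \left(-4 + 2 \cdot 0\right) + 14 + \left(-4 + 2 \cdot 0\right) \left(-14\right)\right)\right) = 9 - \left(A + \left(196 - \left(-4 + 0\right) + 14 + \left(-4 + 0\right) \left(-14\right)\right)\right) = 9 - \left(A + \left(196 - -4 + 14 - -56\right)\right) = 9 - \left(A + \left(196 + 4 + 14 + 56\right)\right) = 9 - \left(A + 270\right) = 9 - \left(270 + A\right) = -261 - A$)
$- c{\left(267,-290 \right)} = - (-261 - 267) = \left(-1\right) \left(-528\right) = 528$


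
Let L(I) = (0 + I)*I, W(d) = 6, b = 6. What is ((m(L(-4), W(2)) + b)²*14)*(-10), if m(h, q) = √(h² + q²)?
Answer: -45920 - 3360*√73 ≈ -74628.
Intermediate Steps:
L(I) = I² (L(I) = I*I = I²)
((m(L(-4), W(2)) + b)²*14)*(-10) = ((√(((-4)²)² + 6²) + 6)²*14)*(-10) = ((√(16² + 36) + 6)²*14)*(-10) = ((√(256 + 36) + 6)²*14)*(-10) = ((√292 + 6)²*14)*(-10) = ((2*√73 + 6)²*14)*(-10) = ((6 + 2*√73)²*14)*(-10) = (14*(6 + 2*√73)²)*(-10) = -140*(6 + 2*√73)²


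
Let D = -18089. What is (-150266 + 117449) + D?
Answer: -50906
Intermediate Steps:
(-150266 + 117449) + D = (-150266 + 117449) - 18089 = -32817 - 18089 = -50906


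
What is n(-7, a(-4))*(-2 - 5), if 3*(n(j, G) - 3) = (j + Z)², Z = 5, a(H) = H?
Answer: -91/3 ≈ -30.333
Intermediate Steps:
n(j, G) = 3 + (5 + j)²/3 (n(j, G) = 3 + (j + 5)²/3 = 3 + (5 + j)²/3)
n(-7, a(-4))*(-2 - 5) = (3 + (5 - 7)²/3)*(-2 - 5) = (3 + (⅓)*(-2)²)*(-7) = (3 + (⅓)*4)*(-7) = (3 + 4/3)*(-7) = (13/3)*(-7) = -91/3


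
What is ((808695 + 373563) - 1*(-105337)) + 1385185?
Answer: 2672780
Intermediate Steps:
((808695 + 373563) - 1*(-105337)) + 1385185 = (1182258 + 105337) + 1385185 = 1287595 + 1385185 = 2672780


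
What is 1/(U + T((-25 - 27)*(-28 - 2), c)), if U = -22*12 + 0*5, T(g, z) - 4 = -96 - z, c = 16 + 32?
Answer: -1/404 ≈ -0.0024752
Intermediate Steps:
c = 48
T(g, z) = -92 - z (T(g, z) = 4 + (-96 - z) = -92 - z)
U = -264 (U = -264 + 0 = -264)
1/(U + T((-25 - 27)*(-28 - 2), c)) = 1/(-264 + (-92 - 1*48)) = 1/(-264 + (-92 - 48)) = 1/(-264 - 140) = 1/(-404) = -1/404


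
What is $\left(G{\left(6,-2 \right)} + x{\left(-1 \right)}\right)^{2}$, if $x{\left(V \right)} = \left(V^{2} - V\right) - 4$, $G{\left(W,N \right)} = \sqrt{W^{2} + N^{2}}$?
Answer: $44 - 8 \sqrt{10} \approx 18.702$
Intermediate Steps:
$G{\left(W,N \right)} = \sqrt{N^{2} + W^{2}}$
$x{\left(V \right)} = -4 + V^{2} - V$
$\left(G{\left(6,-2 \right)} + x{\left(-1 \right)}\right)^{2} = \left(\sqrt{\left(-2\right)^{2} + 6^{2}} - \left(3 - 1\right)\right)^{2} = \left(\sqrt{4 + 36} + \left(-4 + 1 + 1\right)\right)^{2} = \left(\sqrt{40} - 2\right)^{2} = \left(2 \sqrt{10} - 2\right)^{2} = \left(-2 + 2 \sqrt{10}\right)^{2}$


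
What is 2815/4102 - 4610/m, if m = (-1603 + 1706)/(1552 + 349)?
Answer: -35948038275/422506 ≈ -85083.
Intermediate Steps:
m = 103/1901 ≈ 0.054182
2815/4102 - 4610/m = 2815/4102 - 4610/103/1901 = 2815*(1/4102) - 4610*1901/103 = 2815/4102 - 8763610/103 = -35948038275/422506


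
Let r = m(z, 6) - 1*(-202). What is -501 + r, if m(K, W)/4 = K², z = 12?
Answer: 277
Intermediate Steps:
m(K, W) = 4*K²
r = 778 (r = 4*12² - 1*(-202) = 4*144 + 202 = 576 + 202 = 778)
-501 + r = -501 + 778 = 277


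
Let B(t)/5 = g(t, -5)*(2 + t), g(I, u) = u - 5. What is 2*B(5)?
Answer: -700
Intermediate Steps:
g(I, u) = -5 + u
B(t) = -100 - 50*t (B(t) = 5*((-5 - 5)*(2 + t)) = 5*(-10*(2 + t)) = 5*(-20 - 10*t) = -100 - 50*t)
2*B(5) = 2*(-100 - 50*5) = 2*(-100 - 250) = 2*(-350) = -700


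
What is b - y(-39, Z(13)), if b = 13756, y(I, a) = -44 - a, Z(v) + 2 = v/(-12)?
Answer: 165563/12 ≈ 13797.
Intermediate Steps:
Z(v) = -2 - v/12 (Z(v) = -2 + v/(-12) = -2 + v*(-1/12) = -2 - v/12)
b - y(-39, Z(13)) = 13756 - (-44 - (-2 - 1/12*13)) = 13756 - (-44 - (-2 - 13/12)) = 13756 - (-44 - 1*(-37/12)) = 13756 - (-44 + 37/12) = 13756 - 1*(-491/12) = 13756 + 491/12 = 165563/12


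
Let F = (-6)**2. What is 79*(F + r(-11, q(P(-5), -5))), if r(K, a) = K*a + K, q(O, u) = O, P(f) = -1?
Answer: 2844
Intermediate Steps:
r(K, a) = K + K*a
F = 36
79*(F + r(-11, q(P(-5), -5))) = 79*(36 - 11*(1 - 1)) = 79*(36 - 11*0) = 79*(36 + 0) = 79*36 = 2844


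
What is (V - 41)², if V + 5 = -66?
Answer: 12544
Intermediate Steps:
V = -71 (V = -5 - 66 = -71)
(V - 41)² = (-71 - 41)² = (-112)² = 12544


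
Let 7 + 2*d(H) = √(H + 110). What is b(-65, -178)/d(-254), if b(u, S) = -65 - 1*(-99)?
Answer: -476/193 - 816*I/193 ≈ -2.4663 - 4.228*I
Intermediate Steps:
b(u, S) = 34 (b(u, S) = -65 + 99 = 34)
d(H) = -7/2 + √(110 + H)/2 (d(H) = -7/2 + √(H + 110)/2 = -7/2 + √(110 + H)/2)
b(-65, -178)/d(-254) = 34/(-7/2 + √(110 - 254)/2) = 34/(-7/2 + √(-144)/2) = 34/(-7/2 + (12*I)/2) = 34/(-7/2 + 6*I) = 34*(4*(-7/2 - 6*I)/193) = 136*(-7/2 - 6*I)/193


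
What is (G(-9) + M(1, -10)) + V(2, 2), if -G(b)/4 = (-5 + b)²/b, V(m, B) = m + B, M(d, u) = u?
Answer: 730/9 ≈ 81.111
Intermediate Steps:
V(m, B) = B + m
G(b) = -4*(-5 + b)²/b
(G(-9) + M(1, -10)) + V(2, 2) = (-4*(-5 - 9)²/(-9) - 10) + (2 + 2) = (-4*(-⅑)*(-14)² - 10) + 4 = (-4*(-⅑)*196 - 10) + 4 = (784/9 - 10) + 4 = 694/9 + 4 = 730/9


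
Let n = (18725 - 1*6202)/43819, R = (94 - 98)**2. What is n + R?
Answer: 713627/43819 ≈ 16.286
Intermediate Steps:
R = 16 (R = (-4)**2 = 16)
n = 12523/43819 (n = (18725 - 6202)*(1/43819) = 12523*(1/43819) = 12523/43819 ≈ 0.28579)
n + R = 12523/43819 + 16 = 713627/43819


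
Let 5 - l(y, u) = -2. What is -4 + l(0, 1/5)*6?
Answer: 38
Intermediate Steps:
l(y, u) = 7 (l(y, u) = 5 - 1*(-2) = 5 + 2 = 7)
-4 + l(0, 1/5)*6 = -4 + 7*6 = -4 + 42 = 38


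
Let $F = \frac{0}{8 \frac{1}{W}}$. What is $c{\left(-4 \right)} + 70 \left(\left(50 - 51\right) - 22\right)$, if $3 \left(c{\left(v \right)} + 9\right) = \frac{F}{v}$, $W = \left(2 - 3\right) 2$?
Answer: $-1619$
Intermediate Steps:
$W = -2$ ($W = \left(-1\right) 2 = -2$)
$F = 0$ ($F = \frac{0}{8 \frac{1}{-2}} = \frac{0}{8 \left(- \frac{1}{2}\right)} = \frac{0}{-4} = 0 \left(- \frac{1}{4}\right) = 0$)
$c{\left(v \right)} = -9$ ($c{\left(v \right)} = -9 + \frac{0 \frac{1}{v}}{3} = -9 + \frac{1}{3} \cdot 0 = -9 + 0 = -9$)
$c{\left(-4 \right)} + 70 \left(\left(50 - 51\right) - 22\right) = -9 + 70 \left(\left(50 - 51\right) - 22\right) = -9 + 70 \left(-1 - 22\right) = -9 + 70 \left(-23\right) = -9 - 1610 = -1619$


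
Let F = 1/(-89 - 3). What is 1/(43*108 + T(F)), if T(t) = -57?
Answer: 1/4587 ≈ 0.00021801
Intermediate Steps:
F = -1/92 (F = 1/(-92) = -1/92 ≈ -0.010870)
1/(43*108 + T(F)) = 1/(43*108 - 57) = 1/(4644 - 57) = 1/4587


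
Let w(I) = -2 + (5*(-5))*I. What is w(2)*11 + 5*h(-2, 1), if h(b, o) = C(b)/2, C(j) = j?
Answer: -577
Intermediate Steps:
w(I) = -2 - 25*I
h(b, o) = b/2
w(2)*11 + 5*h(-2, 1) = (-2 - 25*2)*11 + 5*((½)*(-2)) = (-2 - 50)*11 + 5*(-1) = -52*11 - 5 = -572 - 5 = -577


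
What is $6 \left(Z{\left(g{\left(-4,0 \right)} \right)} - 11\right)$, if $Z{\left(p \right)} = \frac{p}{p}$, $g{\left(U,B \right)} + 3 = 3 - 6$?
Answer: $-60$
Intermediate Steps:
$g{\left(U,B \right)} = -6$ ($g{\left(U,B \right)} = -3 + \left(3 - 6\right) = -3 - 3 = -6$)
$Z{\left(p \right)} = 1$
$6 \left(Z{\left(g{\left(-4,0 \right)} \right)} - 11\right) = 6 \left(1 - 11\right) = 6 \left(-10\right) = -60$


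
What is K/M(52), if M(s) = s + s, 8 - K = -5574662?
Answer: 2787335/52 ≈ 53603.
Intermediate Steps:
K = 5574670 (K = 8 - 1*(-5574662) = 8 + 5574662 = 5574670)
M(s) = 2*s
K/M(52) = 5574670/((2*52)) = 5574670/104 = 5574670*(1/104) = 2787335/52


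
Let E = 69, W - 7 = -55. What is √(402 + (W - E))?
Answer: √285 ≈ 16.882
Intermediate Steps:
W = -48 (W = 7 - 55 = -48)
√(402 + (W - E)) = √(402 + (-48 - 1*69)) = √(402 + (-48 - 69)) = √(402 - 117) = √285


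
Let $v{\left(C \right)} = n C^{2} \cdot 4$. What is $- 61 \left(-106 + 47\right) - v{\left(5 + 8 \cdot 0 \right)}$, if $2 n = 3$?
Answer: $3449$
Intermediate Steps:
$n = \frac{3}{2}$ ($n = \frac{1}{2} \cdot 3 = \frac{3}{2} \approx 1.5$)
$v{\left(C \right)} = 6 C^{2}$ ($v{\left(C \right)} = \frac{3 C^{2}}{2} \cdot 4 = 6 C^{2}$)
$- 61 \left(-106 + 47\right) - v{\left(5 + 8 \cdot 0 \right)} = - 61 \left(-106 + 47\right) - 6 \left(5 + 8 \cdot 0\right)^{2} = \left(-61\right) \left(-59\right) - 6 \left(5 + 0\right)^{2} = 3599 - 6 \cdot 5^{2} = 3599 - 6 \cdot 25 = 3599 - 150 = 3449$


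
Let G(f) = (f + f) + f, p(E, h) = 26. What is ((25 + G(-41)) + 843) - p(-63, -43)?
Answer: 719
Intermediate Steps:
G(f) = 3*f (G(f) = 2*f + f = 3*f)
((25 + G(-41)) + 843) - p(-63, -43) = ((25 + 3*(-41)) + 843) - 1*26 = ((25 - 123) + 843) - 26 = (-98 + 843) - 26 = 745 - 26 = 719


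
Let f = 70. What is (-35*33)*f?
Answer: -80850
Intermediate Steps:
(-35*33)*f = -35*33*70 = -1155*70 = -80850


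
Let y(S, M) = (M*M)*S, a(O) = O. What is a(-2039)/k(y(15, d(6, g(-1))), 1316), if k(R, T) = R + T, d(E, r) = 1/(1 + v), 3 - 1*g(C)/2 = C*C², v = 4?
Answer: -10195/6583 ≈ -1.5487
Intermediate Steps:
g(C) = 6 - 2*C³ (g(C) = 6 - 2*C*C² = 6 - 2*C³)
d(E, r) = ⅕ (d(E, r) = 1/(1 + 4) = 1/5 = ⅕)
y(S, M) = S*M² (y(S, M) = M²*S = S*M²)
a(-2039)/k(y(15, d(6, g(-1))), 1316) = -2039/(15*(⅕)² + 1316) = -2039/(15*(1/25) + 1316) = -2039/(⅗ + 1316) = -2039/6583/5 = -2039*5/6583 = -10195/6583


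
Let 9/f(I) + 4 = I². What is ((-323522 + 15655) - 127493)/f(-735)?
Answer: -78396871520/3 ≈ -2.6132e+10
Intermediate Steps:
f(I) = 9/(-4 + I²)
((-323522 + 15655) - 127493)/f(-735) = ((-323522 + 15655) - 127493)/((9/(-4 + (-735)²))) = (-307867 - 127493)/((9/(-4 + 540225))) = -435360/(9/540221) = -435360/(9*(1/540221)) = -435360/9/540221 = -435360*540221/9 = -78396871520/3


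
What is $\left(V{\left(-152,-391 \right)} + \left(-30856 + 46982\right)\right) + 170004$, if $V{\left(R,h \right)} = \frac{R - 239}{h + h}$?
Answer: $\frac{372261}{2} \approx 1.8613 \cdot 10^{5}$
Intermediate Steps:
$V{\left(R,h \right)} = \frac{-239 + R}{2 h}$
$\left(V{\left(-152,-391 \right)} + \left(-30856 + 46982\right)\right) + 170004 = \left(\frac{-239 - 152}{2 \left(-391\right)} + \left(-30856 + 46982\right)\right) + 170004 = \left(\frac{1}{2} \left(- \frac{1}{391}\right) \left(-391\right) + 16126\right) + 170004 = \left(\frac{1}{2} + 16126\right) + 170004 = \frac{32253}{2} + 170004 = \frac{372261}{2}$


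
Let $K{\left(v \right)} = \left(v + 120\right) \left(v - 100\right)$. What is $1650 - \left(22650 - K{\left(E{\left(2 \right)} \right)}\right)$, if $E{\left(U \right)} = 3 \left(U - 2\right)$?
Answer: $-33000$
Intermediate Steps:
$E{\left(U \right)} = -6 + 3 U$ ($E{\left(U \right)} = 3 \left(-2 + U\right) = -6 + 3 U$)
$K{\left(v \right)} = \left(-100 + v\right) \left(120 + v\right)$ ($K{\left(v \right)} = \left(120 + v\right) \left(-100 + v\right) = \left(-100 + v\right) \left(120 + v\right)$)
$1650 - \left(22650 - K{\left(E{\left(2 \right)} \right)}\right) = 1650 - \left(22650 - \left(-12000 + \left(-6 + 3 \cdot 2\right)^{2} + 20 \left(-6 + 3 \cdot 2\right)\right)\right) = 1650 - \left(22650 - \left(-12000 + \left(-6 + 6\right)^{2} + 20 \left(-6 + 6\right)\right)\right) = 1650 - \left(22650 - \left(-12000 + 0^{2} + 20 \cdot 0\right)\right) = 1650 - \left(22650 - \left(-12000 + 0 + 0\right)\right) = 1650 - \left(22650 - -12000\right) = 1650 - \left(22650 + 12000\right) = 1650 - 34650 = -33000$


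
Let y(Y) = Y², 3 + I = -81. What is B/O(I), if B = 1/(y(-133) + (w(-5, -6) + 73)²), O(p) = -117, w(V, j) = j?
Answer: -1/2594826 ≈ -3.8538e-7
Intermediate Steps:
I = -84 (I = -3 - 81 = -84)
B = 1/22178 (B = 1/((-133)² + (-6 + 73)²) = 1/(17689 + 67²) = 1/(17689 + 4489) = 1/22178 ≈ 4.5090e-5)
B/O(I) = (1/22178)/(-117) = (1/22178)*(-1/117) = -1/2594826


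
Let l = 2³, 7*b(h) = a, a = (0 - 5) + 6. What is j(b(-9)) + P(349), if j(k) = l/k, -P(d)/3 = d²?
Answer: -365347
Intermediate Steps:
P(d) = -3*d²
a = 1 (a = -5 + 6 = 1)
b(h) = ⅐ (b(h) = (⅐)*1 = ⅐)
l = 8
j(k) = 8/k
j(b(-9)) + P(349) = 8/(⅐) - 3*349² = 8*7 - 3*121801 = 56 - 365403 = -365347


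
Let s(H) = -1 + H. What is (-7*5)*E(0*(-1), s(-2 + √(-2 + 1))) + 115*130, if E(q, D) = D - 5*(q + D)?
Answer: 14530 + 140*I ≈ 14530.0 + 140.0*I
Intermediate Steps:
E(q, D) = -5*q - 4*D (E(q, D) = D - 5*(D + q) = D + (-5*D - 5*q) = -5*q - 4*D)
(-7*5)*E(0*(-1), s(-2 + √(-2 + 1))) + 115*130 = (-7*5)*(-0*(-1) - 4*(-1 + (-2 + √(-2 + 1)))) + 115*130 = -35*(-5*0 - 4*(-1 + (-2 + √(-1)))) + 14950 = -35*(0 - 4*(-1 + (-2 + I))) + 14950 = -35*(0 - 4*(-3 + I)) + 14950 = -35*(0 + (12 - 4*I)) + 14950 = -35*(12 - 4*I) + 14950 = (-420 + 140*I) + 14950 = 14530 + 140*I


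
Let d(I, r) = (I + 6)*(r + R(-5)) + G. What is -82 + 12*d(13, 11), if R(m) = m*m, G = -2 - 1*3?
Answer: 8066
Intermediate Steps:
G = -5 (G = -2 - 3 = -5)
R(m) = m²
d(I, r) = -5 + (6 + I)*(25 + r) (d(I, r) = (I + 6)*(r + (-5)²) - 5 = (6 + I)*(r + 25) - 5 = (6 + I)*(25 + r) - 5 = -5 + (6 + I)*(25 + r))
-82 + 12*d(13, 11) = -82 + 12*(145 + 6*11 + 25*13 + 13*11) = -82 + 12*(145 + 66 + 325 + 143) = -82 + 12*679 = -82 + 8148 = 8066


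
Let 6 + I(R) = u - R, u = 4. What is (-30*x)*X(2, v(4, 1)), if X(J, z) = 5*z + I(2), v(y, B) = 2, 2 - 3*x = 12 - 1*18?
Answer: -480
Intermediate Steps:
x = 8/3 (x = ⅔ - (12 - 1*18)/3 = ⅔ - (12 - 18)/3 = ⅔ - ⅓*(-6) = ⅔ + 2 = 8/3 ≈ 2.6667)
I(R) = -2 - R (I(R) = -6 + (4 - R) = -2 - R)
X(J, z) = -4 + 5*z (X(J, z) = 5*z + (-2 - 1*2) = 5*z + (-2 - 2) = 5*z - 4 = -4 + 5*z)
(-30*x)*X(2, v(4, 1)) = (-30*8/3)*(-4 + 5*2) = -80*(-4 + 10) = -80*6 = -480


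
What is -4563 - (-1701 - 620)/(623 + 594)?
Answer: -5550850/1217 ≈ -4561.1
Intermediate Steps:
-4563 - (-1701 - 620)/(623 + 594) = -4563 - (-2321)/1217 = -4563 - 1*(-2321/1217) = -4563 + 2321/1217 = -5550850/1217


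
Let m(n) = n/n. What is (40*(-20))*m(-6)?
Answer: -800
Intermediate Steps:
m(n) = 1
(40*(-20))*m(-6) = (40*(-20))*1 = -800*1 = -800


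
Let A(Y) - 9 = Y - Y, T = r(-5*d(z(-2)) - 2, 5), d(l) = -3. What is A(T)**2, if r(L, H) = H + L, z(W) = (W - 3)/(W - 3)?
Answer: 81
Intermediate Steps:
z(W) = 1 (z(W) = (-3 + W)/(-3 + W) = 1)
T = 18 (T = 5 + (-5*(-3) - 2) = 5 + (15 - 2) = 5 + 13 = 18)
A(Y) = 9 (A(Y) = 9 + (Y - Y) = 9 + 0 = 9)
A(T)**2 = 9**2 = 81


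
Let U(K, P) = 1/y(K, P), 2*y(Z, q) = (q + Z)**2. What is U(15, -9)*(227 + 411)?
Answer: 319/9 ≈ 35.444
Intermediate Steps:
y(Z, q) = (Z + q)**2/2 (y(Z, q) = (q + Z)**2/2 = (Z + q)**2/2)
U(K, P) = 2/(K + P)**2 (U(K, P) = 1/((K + P)**2/2) = 2/(K + P)**2)
U(15, -9)*(227 + 411) = (2/(15 - 9)**2)*(227 + 411) = (2/6**2)*638 = (2*(1/36))*638 = (1/18)*638 = 319/9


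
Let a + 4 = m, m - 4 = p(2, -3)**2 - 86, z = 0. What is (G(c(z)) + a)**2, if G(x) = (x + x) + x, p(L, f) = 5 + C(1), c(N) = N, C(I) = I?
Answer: 2500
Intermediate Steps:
p(L, f) = 6 (p(L, f) = 5 + 1 = 6)
G(x) = 3*x (G(x) = 2*x + x = 3*x)
m = -46 (m = 4 + (6**2 - 86) = 4 + (36 - 86) = 4 - 50 = -46)
a = -50 (a = -4 - 46 = -50)
(G(c(z)) + a)**2 = (3*0 - 50)**2 = (0 - 50)**2 = (-50)**2 = 2500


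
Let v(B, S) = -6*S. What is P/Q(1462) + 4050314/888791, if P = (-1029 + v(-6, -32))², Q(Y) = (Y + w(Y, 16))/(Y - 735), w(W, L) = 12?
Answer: 452679370014269/1310077934 ≈ 3.4554e+5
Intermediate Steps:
Q(Y) = (12 + Y)/(-735 + Y) (Q(Y) = (Y + 12)/(Y - 735) = (12 + Y)/(-735 + Y))
P = 700569 (P = (-1029 - 6*(-32))² = (-1029 + 192)² = (-837)² = 700569)
P/Q(1462) + 4050314/888791 = 700569/(((12 + 1462)/(-735 + 1462))) + 4050314/888791 = 700569/((1474/727)) + 4050314*(1/888791) = 700569/(((1/727)*1474)) + 4050314/888791 = 700569/(1474/727) + 4050314/888791 = 700569*(727/1474) + 4050314/888791 = 509313663/1474 + 4050314/888791 = 452679370014269/1310077934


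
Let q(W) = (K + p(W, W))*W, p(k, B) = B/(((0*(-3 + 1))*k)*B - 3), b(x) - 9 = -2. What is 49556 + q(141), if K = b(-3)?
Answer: 43916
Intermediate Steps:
b(x) = 7 (b(x) = 9 - 2 = 7)
K = 7
p(k, B) = -B/3 (p(k, B) = B/(((0*(-2))*k)*B - 3) = B/((0*k)*B - 3) = B/(0*B - 3) = B/(0 - 3) = B/(-3) = B*(-⅓) = -B/3)
q(W) = W*(7 - W/3) (q(W) = (7 - W/3)*W = W*(7 - W/3))
49556 + q(141) = 49556 + (⅓)*141*(21 - 1*141) = 49556 + (⅓)*141*(21 - 141) = 49556 + (⅓)*141*(-120) = 49556 - 5640 = 43916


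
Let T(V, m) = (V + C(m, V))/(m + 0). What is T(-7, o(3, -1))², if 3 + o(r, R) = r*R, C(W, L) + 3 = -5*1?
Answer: 25/4 ≈ 6.2500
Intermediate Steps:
C(W, L) = -8 (C(W, L) = -3 - 5*1 = -3 - 5 = -8)
o(r, R) = -3 + R*r (o(r, R) = -3 + r*R = -3 + R*r)
T(V, m) = (-8 + V)/m (T(V, m) = (V - 8)/(m + 0) = (-8 + V)/m)
T(-7, o(3, -1))² = ((-8 - 7)/(-3 - 1*3))² = (-15/(-3 - 3))² = (-15/(-6))² = (-⅙*(-15))² = (5/2)² = 25/4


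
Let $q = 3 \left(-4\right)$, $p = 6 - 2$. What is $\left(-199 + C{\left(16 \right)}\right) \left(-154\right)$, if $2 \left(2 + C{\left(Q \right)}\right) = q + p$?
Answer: $31570$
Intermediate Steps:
$p = 4$ ($p = 6 - 2 = 4$)
$q = -12$
$C{\left(Q \right)} = -6$ ($C{\left(Q \right)} = -2 + \frac{-12 + 4}{2} = -2 + \frac{1}{2} \left(-8\right) = -2 - 4 = -6$)
$\left(-199 + C{\left(16 \right)}\right) \left(-154\right) = \left(-199 - 6\right) \left(-154\right) = \left(-205\right) \left(-154\right) = 31570$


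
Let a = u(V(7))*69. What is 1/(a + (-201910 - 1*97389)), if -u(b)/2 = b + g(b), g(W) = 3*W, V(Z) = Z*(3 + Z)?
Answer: -1/337939 ≈ -2.9591e-6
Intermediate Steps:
u(b) = -8*b (u(b) = -2*(b + 3*b) = -8*b)
a = -38640 (a = -56*(3 + 7)*69 = -56*10*69 = -8*70*69 = -560*69 = -38640)
1/(a + (-201910 - 1*97389)) = 1/(-38640 + (-201910 - 1*97389)) = 1/(-38640 + (-201910 - 97389)) = 1/(-38640 - 299299) = 1/(-337939) = -1/337939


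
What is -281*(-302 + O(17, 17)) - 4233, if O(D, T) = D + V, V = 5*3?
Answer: 71637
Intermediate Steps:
V = 15
O(D, T) = 15 + D (O(D, T) = D + 15 = 15 + D)
-281*(-302 + O(17, 17)) - 4233 = -281*(-302 + (15 + 17)) - 4233 = -281*(-302 + 32) - 4233 = -281*(-270) - 4233 = 75870 - 4233 = 71637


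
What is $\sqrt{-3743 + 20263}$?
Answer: $2 \sqrt{4130} \approx 128.53$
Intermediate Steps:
$\sqrt{-3743 + 20263} = \sqrt{16520} = 2 \sqrt{4130}$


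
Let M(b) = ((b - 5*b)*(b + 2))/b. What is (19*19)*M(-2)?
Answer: 0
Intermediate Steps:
M(b) = -8 - 4*b (M(b) = ((-4*b)*(2 + b))/b = (-4*b*(2 + b))/b = -8 - 4*b)
(19*19)*M(-2) = (19*19)*(-8 - 4*(-2)) = 361*(-8 + 8) = 361*0 = 0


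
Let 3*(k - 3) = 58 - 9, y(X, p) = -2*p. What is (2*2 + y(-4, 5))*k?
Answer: -116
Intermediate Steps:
k = 58/3 (k = 3 + (58 - 9)/3 = 3 + (⅓)*49 = 3 + 49/3 = 58/3 ≈ 19.333)
(2*2 + y(-4, 5))*k = (2*2 - 2*5)*(58/3) = (4 - 10)*(58/3) = -6*58/3 = -116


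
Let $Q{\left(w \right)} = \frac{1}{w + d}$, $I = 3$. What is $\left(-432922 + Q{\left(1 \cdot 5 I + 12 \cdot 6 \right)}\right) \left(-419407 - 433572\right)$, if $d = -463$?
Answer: $\frac{138846789716867}{376} \approx 3.6927 \cdot 10^{11}$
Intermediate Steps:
$Q{\left(w \right)} = \frac{1}{-463 + w}$ ($Q{\left(w \right)} = \frac{1}{w - 463} = \frac{1}{-463 + w}$)
$\left(-432922 + Q{\left(1 \cdot 5 I + 12 \cdot 6 \right)}\right) \left(-419407 - 433572\right) = \left(-432922 + \frac{1}{-463 + \left(1 \cdot 5 \cdot 3 + 12 \cdot 6\right)}\right) \left(-419407 - 433572\right) = \left(-432922 + \frac{1}{-463 + \left(5 \cdot 3 + 72\right)}\right) \left(-852979\right) = \left(-432922 + \frac{1}{-463 + \left(15 + 72\right)}\right) \left(-852979\right) = \left(-432922 + \frac{1}{-463 + 87}\right) \left(-852979\right) = \left(-432922 + \frac{1}{-376}\right) \left(-852979\right) = \left(-432922 - \frac{1}{376}\right) \left(-852979\right) = \left(- \frac{162778673}{376}\right) \left(-852979\right) = \frac{138846789716867}{376}$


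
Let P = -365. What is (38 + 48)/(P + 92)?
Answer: -86/273 ≈ -0.31502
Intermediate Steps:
(38 + 48)/(P + 92) = (38 + 48)/(-365 + 92) = 86/(-273) = 86*(-1/273) = -86/273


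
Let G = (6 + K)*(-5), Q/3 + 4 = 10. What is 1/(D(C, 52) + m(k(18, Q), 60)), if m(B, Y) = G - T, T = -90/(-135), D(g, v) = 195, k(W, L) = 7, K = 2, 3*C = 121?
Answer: 3/463 ≈ 0.0064795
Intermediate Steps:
C = 121/3 (C = (1/3)*121 = 121/3 ≈ 40.333)
Q = 18 (Q = -12 + 3*10 = -12 + 30 = 18)
T = 2/3 (T = -90*(-1/135) = 2/3 ≈ 0.66667)
G = -40 (G = (6 + 2)*(-5) = 8*(-5) = -40)
m(B, Y) = -122/3 (m(B, Y) = -40 - 1*2/3 = -40 - 2/3 = -122/3)
1/(D(C, 52) + m(k(18, Q), 60)) = 1/(195 - 122/3) = 1/(463/3) = 3/463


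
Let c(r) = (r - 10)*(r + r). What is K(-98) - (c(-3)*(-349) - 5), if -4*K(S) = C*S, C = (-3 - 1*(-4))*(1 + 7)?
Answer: 27423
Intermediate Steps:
c(r) = 2*r*(-10 + r) (c(r) = (-10 + r)*(2*r) = 2*r*(-10 + r))
C = 8 (C = (-3 + 4)*8 = 1*8 = 8)
K(S) = -2*S
K(-98) - (c(-3)*(-349) - 5) = -2*(-98) - ((2*(-3)*(-10 - 3))*(-349) - 5) = 196 - ((2*(-3)*(-13))*(-349) - 5) = 196 - (78*(-349) - 5) = 196 - (-27222 - 5) = 196 - 1*(-27227) = 196 + 27227 = 27423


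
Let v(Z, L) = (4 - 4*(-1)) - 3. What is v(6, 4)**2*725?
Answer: 18125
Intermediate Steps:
v(Z, L) = 5 (v(Z, L) = (4 + 4) - 3 = 8 - 3 = 5)
v(6, 4)**2*725 = 5**2*725 = 25*725 = 18125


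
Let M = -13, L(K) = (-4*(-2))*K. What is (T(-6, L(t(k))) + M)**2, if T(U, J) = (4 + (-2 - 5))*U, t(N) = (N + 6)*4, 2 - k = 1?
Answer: 25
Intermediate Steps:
k = 1 (k = 2 - 1*1 = 2 - 1 = 1)
t(N) = 24 + 4*N (t(N) = (6 + N)*4 = 24 + 4*N)
L(K) = 8*K
T(U, J) = -3*U (T(U, J) = (4 - 7)*U = -3*U)
(T(-6, L(t(k))) + M)**2 = (-3*(-6) - 13)**2 = (18 - 13)**2 = 5**2 = 25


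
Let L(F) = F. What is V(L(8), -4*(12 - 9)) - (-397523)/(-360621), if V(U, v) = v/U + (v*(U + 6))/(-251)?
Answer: -349935503/181031742 ≈ -1.9330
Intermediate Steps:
V(U, v) = v/U - v*(6 + U)/251 (V(U, v) = v/U + (v*(6 + U))*(-1/251) = v/U - v*(6 + U)/251)
V(L(8), -4*(12 - 9)) - (-397523)/(-360621) = -1/251*(-4*(12 - 9))*(-251 + 8*(6 + 8))/8 - (-397523)/(-360621) = -1/251*(-4*3)*⅛*(-251 + 8*14) - (-397523)*(-1)/360621 = -1/251*(-12)*⅛*(-251 + 112) - 1*397523/360621 = -1/251*(-12)*⅛*(-139) - 397523/360621 = -417/502 - 397523/360621 = -349935503/181031742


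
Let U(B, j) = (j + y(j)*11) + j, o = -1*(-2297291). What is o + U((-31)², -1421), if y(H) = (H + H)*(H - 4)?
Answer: 46842799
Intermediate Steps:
y(H) = 2*H*(-4 + H) (y(H) = (2*H)*(-4 + H) = 2*H*(-4 + H))
o = 2297291
U(B, j) = 2*j + 22*j*(-4 + j) (U(B, j) = (j + (2*j*(-4 + j))*11) + j = (j + 22*j*(-4 + j)) + j = 2*j + 22*j*(-4 + j))
o + U((-31)², -1421) = 2297291 + 2*(-1421)*(-43 + 11*(-1421)) = 2297291 + 2*(-1421)*(-43 - 15631) = 2297291 + 2*(-1421)*(-15674) = 2297291 + 44545508 = 46842799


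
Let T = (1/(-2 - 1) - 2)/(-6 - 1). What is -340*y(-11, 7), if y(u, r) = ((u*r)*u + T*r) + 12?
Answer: -878560/3 ≈ -2.9285e+5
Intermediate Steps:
T = ⅓ (T = (1/(-3) - 2)/(-7) = (-⅓ - 2)*(-⅐) = -7/3*(-⅐) = ⅓ ≈ 0.33333)
y(u, r) = 12 + r/3 + r*u² (y(u, r) = ((u*r)*u + r/3) + 12 = ((r*u)*u + r/3) + 12 = (r*u² + r/3) + 12 = (r/3 + r*u²) + 12 = 12 + r/3 + r*u²)
-340*y(-11, 7) = -340*(12 + (⅓)*7 + 7*(-11)²) = -340*(12 + 7/3 + 7*121) = -340*(12 + 7/3 + 847) = -340*2584/3 = -878560/3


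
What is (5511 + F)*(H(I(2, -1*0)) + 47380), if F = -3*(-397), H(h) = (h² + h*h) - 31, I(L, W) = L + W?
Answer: 317386614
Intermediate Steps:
H(h) = -31 + 2*h² (H(h) = (h² + h²) - 31 = 2*h² - 31 = -31 + 2*h²)
F = 1191
(5511 + F)*(H(I(2, -1*0)) + 47380) = (5511 + 1191)*((-31 + 2*(2 - 1*0)²) + 47380) = 6702*((-31 + 2*(2 + 0)²) + 47380) = 6702*((-31 + 2*2²) + 47380) = 6702*((-31 + 2*4) + 47380) = 6702*((-31 + 8) + 47380) = 6702*(-23 + 47380) = 6702*47357 = 317386614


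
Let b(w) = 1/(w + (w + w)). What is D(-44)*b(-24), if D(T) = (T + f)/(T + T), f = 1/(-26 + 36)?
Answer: -439/63360 ≈ -0.0069287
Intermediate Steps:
f = ⅒ (f = 1/10 = ⅒ ≈ 0.10000)
D(T) = (⅒ + T)/(2*T) (D(T) = (T + ⅒)/(T + T) = (⅒ + T)/((2*T)) = (⅒ + T)*(1/(2*T)) = (⅒ + T)/(2*T))
b(w) = 1/(3*w) (b(w) = 1/(w + 2*w) = 1/(3*w))
D(-44)*b(-24) = ((1/20)*(1 + 10*(-44))/(-44))*((⅓)/(-24)) = ((1/20)*(-1/44)*(1 - 440))*((⅓)*(-1/24)) = ((1/20)*(-1/44)*(-439))*(-1/72) = (439/880)*(-1/72) = -439/63360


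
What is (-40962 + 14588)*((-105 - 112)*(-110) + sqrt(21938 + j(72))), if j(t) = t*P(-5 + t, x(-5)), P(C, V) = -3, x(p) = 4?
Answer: -629547380 - 26374*sqrt(21722) ≈ -6.3343e+8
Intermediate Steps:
j(t) = -3*t (j(t) = t*(-3) = -3*t)
(-40962 + 14588)*((-105 - 112)*(-110) + sqrt(21938 + j(72))) = (-40962 + 14588)*((-105 - 112)*(-110) + sqrt(21938 - 3*72)) = -26374*(-217*(-110) + sqrt(21938 - 216)) = -26374*(23870 + sqrt(21722)) = -629547380 - 26374*sqrt(21722)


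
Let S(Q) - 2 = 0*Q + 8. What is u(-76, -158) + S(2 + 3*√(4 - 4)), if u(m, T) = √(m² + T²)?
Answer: 10 + 2*√7685 ≈ 185.33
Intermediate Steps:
u(m, T) = √(T² + m²)
S(Q) = 10 (S(Q) = 2 + (0*Q + 8) = 2 + (0 + 8) = 2 + 8 = 10)
u(-76, -158) + S(2 + 3*√(4 - 4)) = √((-158)² + (-76)²) + 10 = √(24964 + 5776) + 10 = √30740 + 10 = 2*√7685 + 10 = 10 + 2*√7685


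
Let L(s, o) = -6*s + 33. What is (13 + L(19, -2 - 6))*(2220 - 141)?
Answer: -141372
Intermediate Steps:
L(s, o) = 33 - 6*s
(13 + L(19, -2 - 6))*(2220 - 141) = (13 + (33 - 6*19))*(2220 - 141) = (13 + (33 - 114))*2079 = (13 - 81)*2079 = -68*2079 = -141372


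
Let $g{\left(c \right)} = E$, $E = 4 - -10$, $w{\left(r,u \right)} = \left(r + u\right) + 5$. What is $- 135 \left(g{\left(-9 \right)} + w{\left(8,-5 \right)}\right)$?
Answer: $-2970$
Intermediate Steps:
$w{\left(r,u \right)} = 5 + r + u$
$E = 14$ ($E = 4 + 10 = 14$)
$g{\left(c \right)} = 14$
$- 135 \left(g{\left(-9 \right)} + w{\left(8,-5 \right)}\right) = - 135 \left(14 + \left(5 + 8 - 5\right)\right) = - 135 \left(14 + 8\right) = \left(-135\right) 22 = -2970$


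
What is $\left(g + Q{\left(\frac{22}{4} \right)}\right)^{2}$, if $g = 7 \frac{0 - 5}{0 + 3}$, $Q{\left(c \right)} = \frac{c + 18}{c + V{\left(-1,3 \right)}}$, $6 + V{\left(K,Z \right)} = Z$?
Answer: $\frac{1156}{225} \approx 5.1378$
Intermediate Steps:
$V{\left(K,Z \right)} = -6 + Z$
$Q{\left(c \right)} = \frac{18 + c}{-3 + c}$ ($Q{\left(c \right)} = \frac{c + 18}{c + \left(-6 + 3\right)} = \frac{18 + c}{c - 3} = \frac{18 + c}{-3 + c}$)
$g = - \frac{35}{3}$ ($g = 7 \left(- \frac{5}{3}\right) = - \frac{35}{3} \approx -11.667$)
$\left(g + Q{\left(\frac{22}{4} \right)}\right)^{2} = \left(- \frac{35}{3} + \frac{18 + \frac{22}{4}}{-3 + \frac{22}{4}}\right)^{2} = \left(- \frac{35}{3} + \frac{18 + 22 \cdot \frac{1}{4}}{-3 + 22 \cdot \frac{1}{4}}\right)^{2} = \left(- \frac{35}{3} + \frac{18 + \frac{11}{2}}{-3 + \frac{11}{2}}\right)^{2} = \left(- \frac{35}{3} + \frac{1}{\frac{5}{2}} \cdot \frac{47}{2}\right)^{2} = \left(- \frac{35}{3} + \frac{2}{5} \cdot \frac{47}{2}\right)^{2} = \left(- \frac{35}{3} + \frac{47}{5}\right)^{2} = \left(- \frac{34}{15}\right)^{2} = \frac{1156}{225}$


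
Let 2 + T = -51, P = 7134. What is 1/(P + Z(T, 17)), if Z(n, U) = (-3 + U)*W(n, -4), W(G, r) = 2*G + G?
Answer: 1/4908 ≈ 0.00020375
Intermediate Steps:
T = -53 (T = -2 - 51 = -53)
W(G, r) = 3*G
Z(n, U) = 3*n*(-3 + U) (Z(n, U) = (-3 + U)*(3*n) = 3*n*(-3 + U))
1/(P + Z(T, 17)) = 1/(7134 + 3*(-53)*(-3 + 17)) = 1/(7134 + 3*(-53)*14) = 1/(7134 - 2226) = 1/4908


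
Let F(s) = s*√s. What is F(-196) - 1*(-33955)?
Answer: 33955 - 2744*I ≈ 33955.0 - 2744.0*I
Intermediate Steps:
F(s) = s^(3/2)
F(-196) - 1*(-33955) = (-196)^(3/2) - 1*(-33955) = -2744*I + 33955 = 33955 - 2744*I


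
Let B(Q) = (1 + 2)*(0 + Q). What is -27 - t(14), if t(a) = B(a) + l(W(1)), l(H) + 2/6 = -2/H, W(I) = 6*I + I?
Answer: -1436/21 ≈ -68.381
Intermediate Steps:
W(I) = 7*I
l(H) = -⅓ - 2/H
B(Q) = 3*Q
t(a) = -13/21 + 3*a (t(a) = 3*a + (-6 - 7)/(3*((7*1))) = 3*a + (⅓)*(-6 - 1*7)/7 = 3*a + (⅓)*(⅐)*(-6 - 7) = 3*a + (⅓)*(⅐)*(-13) = 3*a - 13/21 = -13/21 + 3*a)
-27 - t(14) = -27 - (-13/21 + 3*14) = -27 - (-13/21 + 42) = -27 - 1*869/21 = -27 - 869/21 = -1436/21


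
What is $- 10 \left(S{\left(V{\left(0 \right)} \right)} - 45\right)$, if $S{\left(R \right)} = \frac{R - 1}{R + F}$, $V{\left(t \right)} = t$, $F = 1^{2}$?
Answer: $460$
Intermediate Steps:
$F = 1$
$S{\left(R \right)} = \frac{-1 + R}{1 + R}$ ($S{\left(R \right)} = \frac{R - 1}{R + 1} = \frac{-1 + R}{1 + R}$)
$- 10 \left(S{\left(V{\left(0 \right)} \right)} - 45\right) = - 10 \left(\frac{-1 + 0}{1 + 0} - 45\right) = - 10 \left(1^{-1} \left(-1\right) - 45\right) = - 10 \left(1 \left(-1\right) - 45\right) = - 10 \left(-1 - 45\right) = \left(-10\right) \left(-46\right) = 460$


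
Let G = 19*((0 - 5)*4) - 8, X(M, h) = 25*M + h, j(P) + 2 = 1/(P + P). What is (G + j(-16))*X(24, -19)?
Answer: -7251461/32 ≈ -2.2661e+5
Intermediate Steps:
j(P) = -2 + 1/(2*P) (j(P) = -2 + 1/(P + P) = -2 + 1/(2*P))
X(M, h) = h + 25*M
G = -388 (G = 19*(-5*4) - 8 = 19*(-20) - 8 = -380 - 8 = -388)
(G + j(-16))*X(24, -19) = (-388 + (-2 + (½)/(-16)))*(-19 + 25*24) = (-388 + (-2 + (½)*(-1/16)))*(-19 + 600) = (-388 + (-2 - 1/32))*581 = (-388 - 65/32)*581 = -12481/32*581 = -7251461/32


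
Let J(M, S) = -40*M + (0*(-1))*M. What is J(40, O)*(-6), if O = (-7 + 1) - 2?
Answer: 9600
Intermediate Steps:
O = -8 (O = -6 - 2 = -8)
J(M, S) = -40*M (J(M, S) = -40*M + 0*M = -40*M + 0 = -40*M)
J(40, O)*(-6) = -40*40*(-6) = -1600*(-6) = 9600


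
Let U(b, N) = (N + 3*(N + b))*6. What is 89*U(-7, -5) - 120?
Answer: -22014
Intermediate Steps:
U(b, N) = 18*b + 24*N (U(b, N) = (N + (3*N + 3*b))*6 = (3*b + 4*N)*6 = 18*b + 24*N)
89*U(-7, -5) - 120 = 89*(18*(-7) + 24*(-5)) - 120 = 89*(-126 - 120) - 120 = 89*(-246) - 120 = -21894 - 120 = -22014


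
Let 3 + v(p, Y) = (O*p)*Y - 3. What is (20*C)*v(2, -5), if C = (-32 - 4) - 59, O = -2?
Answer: -26600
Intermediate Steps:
v(p, Y) = -6 - 2*Y*p (v(p, Y) = -3 + ((-2*p)*Y - 3) = -3 + (-2*Y*p - 3) = -3 + (-3 - 2*Y*p) = -6 - 2*Y*p)
C = -95 (C = -36 - 59 = -95)
(20*C)*v(2, -5) = (20*(-95))*(-6 - 2*(-5)*2) = -1900*(-6 + 20) = -1900*14 = -26600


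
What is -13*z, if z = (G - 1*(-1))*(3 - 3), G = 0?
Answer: 0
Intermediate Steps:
z = 0 (z = (0 - 1*(-1))*(3 - 3) = (0 + 1)*0 = 1*0 = 0)
-13*z = -13*0 = 0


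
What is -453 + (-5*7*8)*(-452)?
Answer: 126107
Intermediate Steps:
-453 + (-5*7*8)*(-452) = -453 - 35*8*(-452) = -453 - 280*(-452) = -453 + 126560 = 126107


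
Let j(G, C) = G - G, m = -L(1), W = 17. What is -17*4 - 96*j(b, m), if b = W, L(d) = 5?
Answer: -68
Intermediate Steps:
b = 17
m = -5 (m = -1*5 = -5)
j(G, C) = 0
-17*4 - 96*j(b, m) = -17*4 - 96*0 = -68 + 0 = -68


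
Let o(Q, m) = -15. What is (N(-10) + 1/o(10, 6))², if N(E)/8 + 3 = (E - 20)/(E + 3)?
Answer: 1151329/11025 ≈ 104.43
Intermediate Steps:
N(E) = -24 + 8*(-20 + E)/(3 + E) (N(E) = -24 + 8*((E - 20)/(E + 3)) = -24 + 8*((-20 + E)/(3 + E)) = -24 + 8*(-20 + E)/(3 + E))
(N(-10) + 1/o(10, 6))² = (8*(-29 - 2*(-10))/(3 - 10) + 1/(-15))² = (8*(-29 + 20)/(-7) - 1/15)² = (8*(-⅐)*(-9) - 1/15)² = (72/7 - 1/15)² = (1073/105)² = 1151329/11025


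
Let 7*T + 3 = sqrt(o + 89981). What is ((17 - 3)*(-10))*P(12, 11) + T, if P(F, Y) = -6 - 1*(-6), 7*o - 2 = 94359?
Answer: -3/7 + 2*sqrt(1267399)/49 ≈ 45.522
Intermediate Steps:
o = 94361/7 (o = 2/7 + (1/7)*94359 = 2/7 + 94359/7 = 94361/7 ≈ 13480.)
P(F, Y) = 0 (P(F, Y) = -6 + 6 = 0)
T = -3/7 + 2*sqrt(1267399)/49 (T = -3/7 + sqrt(94361/7 + 89981)/7 = -3/7 + sqrt(724228/7)/7 = -3/7 + (2*sqrt(1267399)/7)/7 = -3/7 + 2*sqrt(1267399)/49 ≈ 45.522)
((17 - 3)*(-10))*P(12, 11) + T = ((17 - 3)*(-10))*0 + (-3/7 + 2*sqrt(1267399)/49) = (14*(-10))*0 + (-3/7 + 2*sqrt(1267399)/49) = -140*0 + (-3/7 + 2*sqrt(1267399)/49) = 0 + (-3/7 + 2*sqrt(1267399)/49) = -3/7 + 2*sqrt(1267399)/49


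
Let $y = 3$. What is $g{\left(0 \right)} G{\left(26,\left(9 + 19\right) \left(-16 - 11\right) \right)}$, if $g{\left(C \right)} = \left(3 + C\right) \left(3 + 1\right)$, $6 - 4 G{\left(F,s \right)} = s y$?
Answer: $6822$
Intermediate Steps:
$G{\left(F,s \right)} = \frac{3}{2} - \frac{3 s}{4}$ ($G{\left(F,s \right)} = \frac{3}{2} - \frac{s 3}{4} = \frac{3}{2} - \frac{3 s}{4}$)
$g{\left(C \right)} = 12 + 4 C$ ($g{\left(C \right)} = \left(3 + C\right) 4 = 12 + 4 C$)
$g{\left(0 \right)} G{\left(26,\left(9 + 19\right) \left(-16 - 11\right) \right)} = \left(12 + 4 \cdot 0\right) \left(\frac{3}{2} - \frac{3 \left(9 + 19\right) \left(-16 - 11\right)}{4}\right) = \left(12 + 0\right) \left(\frac{3}{2} - \frac{3 \cdot 28 \left(-27\right)}{4}\right) = 12 \left(\frac{3}{2} - -567\right) = 12 \left(\frac{3}{2} + 567\right) = 12 \cdot \frac{1137}{2} = 6822$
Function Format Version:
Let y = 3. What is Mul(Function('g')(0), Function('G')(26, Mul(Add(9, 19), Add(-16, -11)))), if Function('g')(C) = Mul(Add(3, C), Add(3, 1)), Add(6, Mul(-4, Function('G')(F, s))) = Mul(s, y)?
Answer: 6822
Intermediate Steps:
Function('G')(F, s) = Add(Rational(3, 2), Mul(Rational(-3, 4), s)) (Function('G')(F, s) = Add(Rational(3, 2), Mul(Rational(-1, 4), Mul(s, 3))) = Add(Rational(3, 2), Mul(Rational(-1, 4), Mul(3, s))) = Add(Rational(3, 2), Mul(Rational(-3, 4), s)))
Function('g')(C) = Add(12, Mul(4, C)) (Function('g')(C) = Mul(Add(3, C), 4) = Add(12, Mul(4, C)))
Mul(Function('g')(0), Function('G')(26, Mul(Add(9, 19), Add(-16, -11)))) = Mul(Add(12, Mul(4, 0)), Add(Rational(3, 2), Mul(Rational(-3, 4), Mul(Add(9, 19), Add(-16, -11))))) = Mul(Add(12, 0), Add(Rational(3, 2), Mul(Rational(-3, 4), Mul(28, -27)))) = Mul(12, Add(Rational(3, 2), Mul(Rational(-3, 4), -756))) = Mul(12, Add(Rational(3, 2), 567)) = Mul(12, Rational(1137, 2)) = 6822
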